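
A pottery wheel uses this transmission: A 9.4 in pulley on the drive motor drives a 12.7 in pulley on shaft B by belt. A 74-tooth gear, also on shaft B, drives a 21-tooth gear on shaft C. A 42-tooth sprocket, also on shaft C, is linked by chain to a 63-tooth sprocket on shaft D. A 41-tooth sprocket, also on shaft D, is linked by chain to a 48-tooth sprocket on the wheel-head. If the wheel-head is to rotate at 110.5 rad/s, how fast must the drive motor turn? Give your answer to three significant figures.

Overall ratio R = 1.3511 × 0.28378 × 1.5 × 1.1707 = 0.67331.
Required input speed = output speed × R = 110.5 × 0.67331 = 74.4 rad/s.

74.4 rad/s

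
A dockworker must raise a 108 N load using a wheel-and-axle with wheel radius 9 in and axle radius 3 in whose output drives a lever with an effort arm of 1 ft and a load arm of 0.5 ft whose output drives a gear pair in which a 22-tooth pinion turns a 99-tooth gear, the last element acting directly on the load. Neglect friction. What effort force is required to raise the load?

4 N

Wheel-and-axle MA = R/r = 9/3 = 3.
Lever MA = effort arm / load arm = 1/0.5 = 2.
Gear pair MA = 99/22 = 4.5.
Combined ideal MA = 3 × 2 × 4.5 = 27.
Effort = load / MA = 108 / 27 = 4 N.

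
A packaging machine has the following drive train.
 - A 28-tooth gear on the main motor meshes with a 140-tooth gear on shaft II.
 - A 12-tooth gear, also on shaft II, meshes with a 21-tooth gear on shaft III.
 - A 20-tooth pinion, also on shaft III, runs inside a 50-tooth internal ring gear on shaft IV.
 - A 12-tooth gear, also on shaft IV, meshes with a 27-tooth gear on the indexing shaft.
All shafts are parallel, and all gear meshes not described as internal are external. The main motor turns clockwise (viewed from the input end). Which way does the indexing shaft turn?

counterclockwise

the main motor → shaft II: external mesh, 1 reversal → CCW.
shaft II → shaft III: external mesh, 1 reversal → CW.
shaft III → shaft IV: internal mesh, same direction → CW.
shaft IV → the indexing shaft: external mesh, 1 reversal → CCW.
3 reversals in total — an odd number — so the indexing shaft turns opposite to the main motor.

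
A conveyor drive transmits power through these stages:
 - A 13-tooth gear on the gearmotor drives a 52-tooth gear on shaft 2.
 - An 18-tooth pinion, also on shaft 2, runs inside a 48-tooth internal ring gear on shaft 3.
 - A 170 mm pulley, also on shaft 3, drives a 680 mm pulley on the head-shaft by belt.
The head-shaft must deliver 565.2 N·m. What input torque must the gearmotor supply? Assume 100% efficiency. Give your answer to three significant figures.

13.2 N·m

Overall ratio R = 4 × 2.6667 × 4 = 42.667.
Input torque = output torque / R = 565.2 / 42.667 = 13.247 N·m.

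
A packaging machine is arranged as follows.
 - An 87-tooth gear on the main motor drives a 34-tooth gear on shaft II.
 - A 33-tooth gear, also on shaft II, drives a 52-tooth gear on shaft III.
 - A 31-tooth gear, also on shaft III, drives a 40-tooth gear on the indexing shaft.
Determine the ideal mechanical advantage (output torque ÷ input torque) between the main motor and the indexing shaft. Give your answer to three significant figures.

Each stage contributes driven/driver: gear mesh 34/87 = 0.3908, gear mesh 52/33 = 1.5758, gear mesh 40/31 = 1.2903.
Overall: 0.3908 × 1.5758 × 1.2903 = 0.7946.

0.795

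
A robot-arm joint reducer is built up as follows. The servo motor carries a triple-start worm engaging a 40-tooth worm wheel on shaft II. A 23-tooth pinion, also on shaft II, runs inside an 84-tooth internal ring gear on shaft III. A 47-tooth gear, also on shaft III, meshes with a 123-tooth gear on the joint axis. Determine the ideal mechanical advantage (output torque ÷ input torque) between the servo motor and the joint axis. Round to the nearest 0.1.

127.4

Each stage contributes driven/driver: worm 40/3 = 13.333, internal gear 84/23 = 3.6522, gear mesh 123/47 = 2.617.
Overall: 13.333 × 3.6522 × 2.617 = 127.44.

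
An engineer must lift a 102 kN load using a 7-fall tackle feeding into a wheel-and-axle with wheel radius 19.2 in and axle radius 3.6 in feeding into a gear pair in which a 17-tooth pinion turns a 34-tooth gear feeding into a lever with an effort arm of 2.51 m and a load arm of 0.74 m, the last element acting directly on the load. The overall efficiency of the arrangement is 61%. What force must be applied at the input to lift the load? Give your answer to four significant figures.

Block-and-tackle MA = number of supporting rope parts = 7.
Wheel-and-axle MA = R/r = 19.2/3.6 = 5.3333.
Gear pair MA = 34/17 = 2.
Lever MA = effort arm / load arm = 2.51/0.74 = 3.3919.
Combined ideal MA = 7 × 5.3333 × 2 × 3.3919 = 253.26.
Actual MA = 253.26 × 0.61 = 154.49.
Effort = load / actual MA = 102 / 154.49 = 0.66024 kN.

0.6602 kN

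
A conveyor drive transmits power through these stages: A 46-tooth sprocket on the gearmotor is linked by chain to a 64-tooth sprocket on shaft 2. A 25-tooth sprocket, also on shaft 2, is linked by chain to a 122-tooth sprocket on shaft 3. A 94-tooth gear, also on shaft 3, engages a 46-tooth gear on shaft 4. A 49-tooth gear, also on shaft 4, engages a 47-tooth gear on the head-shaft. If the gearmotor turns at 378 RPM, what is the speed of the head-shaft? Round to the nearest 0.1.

chain 64/46 = 1.3913 → 378/1.3913 = 271.69 RPM
chain 122/25 = 4.88 → 271.69/4.88 = 55.674 RPM
gear mesh 46/94 = 0.48936 → 55.674/0.48936 = 113.77 RPM
gear mesh 47/49 = 0.95918 → 113.77/0.95918 = 118.61 RPM

118.6 RPM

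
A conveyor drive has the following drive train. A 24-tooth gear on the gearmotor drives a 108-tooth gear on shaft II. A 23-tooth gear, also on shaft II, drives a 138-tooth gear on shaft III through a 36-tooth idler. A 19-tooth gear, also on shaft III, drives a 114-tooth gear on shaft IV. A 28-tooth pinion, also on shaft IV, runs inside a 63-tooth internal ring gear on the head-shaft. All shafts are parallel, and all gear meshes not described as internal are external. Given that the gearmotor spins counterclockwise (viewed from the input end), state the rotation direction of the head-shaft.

the gearmotor → shaft II: external mesh, 1 reversal → CW.
shaft II → shaft III: driver → idler → driven is 2 external meshes, 2 reversals → CW.
shaft III → shaft IV: external mesh, 1 reversal → CCW.
shaft IV → the head-shaft: internal mesh, same direction → CCW.
4 reversals in total — an even number — so the head-shaft turns the same way as the gearmotor.

counterclockwise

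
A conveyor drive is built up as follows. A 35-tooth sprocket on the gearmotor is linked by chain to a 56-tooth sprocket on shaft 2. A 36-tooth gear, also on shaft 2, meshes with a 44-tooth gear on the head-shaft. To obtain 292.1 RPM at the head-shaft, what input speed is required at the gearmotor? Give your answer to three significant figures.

571 RPM

Overall ratio R = 1.6 × 1.2222 = 1.9556.
Required input speed = output speed × R = 292.1 × 1.9556 = 571.22 RPM.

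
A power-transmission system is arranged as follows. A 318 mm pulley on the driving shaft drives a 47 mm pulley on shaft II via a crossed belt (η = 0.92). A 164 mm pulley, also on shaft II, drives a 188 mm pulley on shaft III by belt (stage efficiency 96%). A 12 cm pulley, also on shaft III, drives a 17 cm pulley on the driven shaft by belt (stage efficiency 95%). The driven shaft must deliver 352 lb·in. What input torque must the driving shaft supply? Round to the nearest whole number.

1748 lb·in

Overall ratio R = 0.1478 × 1.1463 × 1.4167 = 0.24002; overall efficiency η = 0.92 × 0.96 × 0.95 = 0.8390.
Input torque = output torque / (R × η) = 352 / (0.24002 × 0.8390) = 1747.9 lb·in.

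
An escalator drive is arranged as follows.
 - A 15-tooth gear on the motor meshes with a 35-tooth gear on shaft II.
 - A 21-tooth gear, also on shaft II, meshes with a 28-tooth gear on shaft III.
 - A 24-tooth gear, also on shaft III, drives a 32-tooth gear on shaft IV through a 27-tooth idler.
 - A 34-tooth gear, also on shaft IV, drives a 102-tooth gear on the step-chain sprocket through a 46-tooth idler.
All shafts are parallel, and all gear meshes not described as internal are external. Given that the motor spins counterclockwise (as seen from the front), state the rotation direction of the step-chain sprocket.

counterclockwise

the motor → shaft II: external mesh, 1 reversal → CW.
shaft II → shaft III: external mesh, 1 reversal → CCW.
shaft III → shaft IV: driver → idler → driven is 2 external meshes, 2 reversals → CCW.
shaft IV → the step-chain sprocket: driver → idler → driven is 2 external meshes, 2 reversals → CCW.
6 reversals in total — an even number — so the step-chain sprocket turns the same way as the motor.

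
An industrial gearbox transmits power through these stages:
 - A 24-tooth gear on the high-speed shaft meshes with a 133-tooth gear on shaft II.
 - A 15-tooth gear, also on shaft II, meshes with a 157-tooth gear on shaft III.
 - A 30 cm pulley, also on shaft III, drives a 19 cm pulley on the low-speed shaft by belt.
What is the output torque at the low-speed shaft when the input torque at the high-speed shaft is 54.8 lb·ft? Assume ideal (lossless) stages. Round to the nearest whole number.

After the gear mesh (133/24): 54.8 × 5.5417 = 303.68 lb·ft
After the gear mesh (157/15): 303.68 × 10.467 = 3178.6 lb·ft
After the belt (19/30): 3178.6 × 0.63333 = 2013.1 lb·ft

2013 lb·ft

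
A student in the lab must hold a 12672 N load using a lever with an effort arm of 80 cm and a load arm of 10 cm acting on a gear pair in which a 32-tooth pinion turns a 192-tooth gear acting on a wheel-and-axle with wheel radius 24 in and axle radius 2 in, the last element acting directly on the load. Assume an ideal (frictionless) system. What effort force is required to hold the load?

22 N

Lever MA = effort arm / load arm = 80/10 = 8.
Gear pair MA = 192/32 = 6.
Wheel-and-axle MA = R/r = 24/2 = 12.
Combined ideal MA = 8 × 6 × 12 = 576.
Effort = load / MA = 12672 / 576 = 22 N.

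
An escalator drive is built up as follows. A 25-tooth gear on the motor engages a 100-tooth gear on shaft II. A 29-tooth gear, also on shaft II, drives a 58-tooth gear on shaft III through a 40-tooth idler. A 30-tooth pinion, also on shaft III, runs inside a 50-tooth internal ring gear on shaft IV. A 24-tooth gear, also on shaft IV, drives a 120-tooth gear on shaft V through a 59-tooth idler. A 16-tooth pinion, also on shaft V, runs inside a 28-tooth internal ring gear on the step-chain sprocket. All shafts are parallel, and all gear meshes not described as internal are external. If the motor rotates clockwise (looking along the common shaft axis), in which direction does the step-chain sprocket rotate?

counterclockwise

the motor → shaft II: external mesh, 1 reversal → CCW.
shaft II → shaft III: driver → idler → driven is 2 external meshes, 2 reversals → CCW.
shaft III → shaft IV: internal mesh, same direction → CCW.
shaft IV → shaft V: driver → idler → driven is 2 external meshes, 2 reversals → CCW.
shaft V → the step-chain sprocket: internal mesh, same direction → CCW.
5 reversals in total — an odd number — so the step-chain sprocket turns opposite to the motor.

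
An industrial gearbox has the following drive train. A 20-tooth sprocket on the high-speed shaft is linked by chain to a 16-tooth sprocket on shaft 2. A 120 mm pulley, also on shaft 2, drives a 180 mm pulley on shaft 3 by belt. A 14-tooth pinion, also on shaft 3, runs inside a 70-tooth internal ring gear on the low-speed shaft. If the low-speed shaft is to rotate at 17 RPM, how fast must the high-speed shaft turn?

102 RPM

Overall ratio R = 0.8 × 1.5 × 5 = 6.
Required input speed = output speed × R = 17 × 6 = 102 RPM.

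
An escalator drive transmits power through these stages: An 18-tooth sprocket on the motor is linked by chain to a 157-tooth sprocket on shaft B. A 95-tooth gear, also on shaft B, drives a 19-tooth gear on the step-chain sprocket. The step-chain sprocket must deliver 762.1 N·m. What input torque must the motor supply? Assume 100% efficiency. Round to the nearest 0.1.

Overall ratio R = 8.7222 × 0.2 = 1.7444.
Input torque = output torque / R = 762.1 / 1.7444 = 436.87 N·m.

436.9 N·m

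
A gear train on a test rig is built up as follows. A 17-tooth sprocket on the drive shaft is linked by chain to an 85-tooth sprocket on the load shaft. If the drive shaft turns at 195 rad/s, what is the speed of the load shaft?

39 rad/s

Chain: ratio = 85/17 = 5, so the load shaft turns at 195 / 5 = 39 rad/s.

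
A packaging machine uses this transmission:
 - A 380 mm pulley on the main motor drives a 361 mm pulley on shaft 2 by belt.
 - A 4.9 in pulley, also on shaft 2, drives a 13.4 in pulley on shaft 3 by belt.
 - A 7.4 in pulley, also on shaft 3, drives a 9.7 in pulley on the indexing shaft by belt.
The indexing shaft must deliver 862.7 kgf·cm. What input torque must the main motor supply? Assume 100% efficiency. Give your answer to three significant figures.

253 kgf·cm

Overall ratio R = 0.95 × 2.7347 × 1.3108 = 3.4054.
Input torque = output torque / R = 862.7 / 3.4054 = 253.33 kgf·cm.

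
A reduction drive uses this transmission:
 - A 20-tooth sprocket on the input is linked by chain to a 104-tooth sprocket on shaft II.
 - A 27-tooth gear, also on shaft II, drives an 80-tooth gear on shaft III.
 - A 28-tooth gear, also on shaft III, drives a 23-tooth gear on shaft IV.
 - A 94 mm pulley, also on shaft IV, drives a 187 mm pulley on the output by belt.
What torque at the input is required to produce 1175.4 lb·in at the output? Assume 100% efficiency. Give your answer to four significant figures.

46.68 lb·in

Overall ratio R = 5.2 × 2.963 × 0.82143 × 1.9894 = 25.178.
Input torque = output torque / R = 1175.4 / 25.178 = 46.684 lb·in.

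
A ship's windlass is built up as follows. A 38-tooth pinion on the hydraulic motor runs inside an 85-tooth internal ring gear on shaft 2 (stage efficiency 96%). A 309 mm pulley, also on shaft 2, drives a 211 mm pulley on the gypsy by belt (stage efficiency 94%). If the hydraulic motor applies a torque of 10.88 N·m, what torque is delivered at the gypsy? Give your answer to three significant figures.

15.0 N·m

After the internal gear (85/38): 10.88 × 2.2368 × 0.96 = 23.363 N·m
After the belt (211/309): 23.363 × 0.68285 × 0.94 = 14.996 N·m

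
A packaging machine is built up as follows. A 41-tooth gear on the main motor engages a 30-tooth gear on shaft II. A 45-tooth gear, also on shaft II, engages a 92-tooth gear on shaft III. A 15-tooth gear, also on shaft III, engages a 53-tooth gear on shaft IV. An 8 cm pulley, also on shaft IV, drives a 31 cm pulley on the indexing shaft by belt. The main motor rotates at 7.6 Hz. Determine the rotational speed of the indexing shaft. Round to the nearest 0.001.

0.371 Hz

the main motor → shaft II (gear mesh, 30/41): 7.6 ÷ 0.73171 = 10.387 Hz
shaft II → shaft III (gear mesh, 92/45): 10.387 ÷ 2.0444 = 5.0804 Hz
shaft III → shaft IV (gear mesh, 53/15): 5.0804 ÷ 3.5333 = 1.4379 Hz
shaft IV → the indexing shaft (belt, 31/8): 1.4379 ÷ 3.875 = 0.37106 Hz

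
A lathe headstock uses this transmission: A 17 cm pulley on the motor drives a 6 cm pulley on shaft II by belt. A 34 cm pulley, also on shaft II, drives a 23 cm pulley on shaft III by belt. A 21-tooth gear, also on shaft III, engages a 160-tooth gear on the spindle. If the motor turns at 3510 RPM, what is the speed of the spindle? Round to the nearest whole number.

1930 RPM

Belt: ratio = 6/17 = 0.35294, so shaft II turns at 3510 / 0.35294 = 9945 RPM.
Belt: ratio = 23/34 = 0.67647, so shaft III turns at 9945 / 0.67647 = 14701 RPM.
Gear mesh: ratio = 160/21 = 7.619, so the spindle turns at 14701 / 7.619 = 1929.5 RPM.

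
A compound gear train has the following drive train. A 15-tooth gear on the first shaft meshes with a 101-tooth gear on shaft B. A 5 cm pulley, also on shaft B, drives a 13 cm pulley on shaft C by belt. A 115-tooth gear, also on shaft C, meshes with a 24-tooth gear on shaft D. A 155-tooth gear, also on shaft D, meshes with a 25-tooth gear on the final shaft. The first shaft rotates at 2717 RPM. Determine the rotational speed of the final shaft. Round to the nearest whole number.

the first shaft → shaft B (gear mesh, 101/15): 2717 ÷ 6.7333 = 403.51 RPM
shaft B → shaft C (belt, 13/5): 403.51 ÷ 2.6 = 155.2 RPM
shaft C → shaft D (gear mesh, 24/115): 155.2 ÷ 0.2087 = 743.66 RPM
shaft D → the final shaft (gear mesh, 25/155): 743.66 ÷ 0.16129 = 4610.7 RPM

4611 RPM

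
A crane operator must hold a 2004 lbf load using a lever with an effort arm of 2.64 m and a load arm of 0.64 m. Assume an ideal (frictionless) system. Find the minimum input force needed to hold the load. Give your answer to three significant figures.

486 lbf

Lever MA = effort arm / load arm = 2.64/0.64 = 4.125.
Effort = load / MA = 2004 / 4.125 = 485.82 lbf.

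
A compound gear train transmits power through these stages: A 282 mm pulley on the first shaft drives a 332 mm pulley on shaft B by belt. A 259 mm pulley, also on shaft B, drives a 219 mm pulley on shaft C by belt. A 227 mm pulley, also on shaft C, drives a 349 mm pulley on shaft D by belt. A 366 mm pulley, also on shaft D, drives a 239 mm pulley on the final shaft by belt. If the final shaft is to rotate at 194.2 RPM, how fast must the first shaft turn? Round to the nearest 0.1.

194.1 RPM

Overall ratio R = 1.1773 × 0.84556 × 1.5374 × 0.65301 = 0.99942.
Required input speed = output speed × R = 194.2 × 0.99942 = 194.09 RPM.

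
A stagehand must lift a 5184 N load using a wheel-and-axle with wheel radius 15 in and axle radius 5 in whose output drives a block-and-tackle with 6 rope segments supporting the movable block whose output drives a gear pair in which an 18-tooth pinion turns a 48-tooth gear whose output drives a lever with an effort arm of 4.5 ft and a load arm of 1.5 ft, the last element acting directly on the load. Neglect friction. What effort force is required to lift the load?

36 N

Wheel-and-axle MA = R/r = 15/5 = 3.
Block-and-tackle MA = number of supporting rope parts = 6.
Gear pair MA = 48/18 = 2.6667.
Lever MA = effort arm / load arm = 4.5/1.5 = 3.
Combined ideal MA = 3 × 6 × 2.6667 × 3 = 144.
Effort = load / MA = 5184 / 144 = 36 N.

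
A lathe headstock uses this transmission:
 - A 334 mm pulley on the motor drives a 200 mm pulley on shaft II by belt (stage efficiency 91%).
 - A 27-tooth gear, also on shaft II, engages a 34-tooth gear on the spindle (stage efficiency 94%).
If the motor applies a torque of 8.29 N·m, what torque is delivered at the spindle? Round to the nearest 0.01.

belt 200/334 = 0.5988 → τ = 8.29·0.5988·0.91 = 4.5173 N·m
gear mesh 34/27 = 1.2593 → τ = 4.5173·1.2593·0.94 = 5.3472 N·m

5.35 N·m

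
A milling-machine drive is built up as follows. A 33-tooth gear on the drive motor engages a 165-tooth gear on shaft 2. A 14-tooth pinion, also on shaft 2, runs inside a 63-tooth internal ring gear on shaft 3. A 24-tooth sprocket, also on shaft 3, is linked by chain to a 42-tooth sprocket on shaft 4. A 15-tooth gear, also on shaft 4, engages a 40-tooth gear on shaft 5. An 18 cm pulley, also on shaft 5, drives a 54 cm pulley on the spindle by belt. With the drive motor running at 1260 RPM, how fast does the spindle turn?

4 RPM

gear mesh 165/33 = 5 → 1260/5 = 252 RPM
internal gear 63/14 = 4.5 → 252/4.5 = 56 RPM
chain 42/24 = 1.75 → 56/1.75 = 32 RPM
gear mesh 40/15 = 2.6667 → 32/2.6667 = 12 RPM
belt 54/18 = 3 → 12/3 = 4 RPM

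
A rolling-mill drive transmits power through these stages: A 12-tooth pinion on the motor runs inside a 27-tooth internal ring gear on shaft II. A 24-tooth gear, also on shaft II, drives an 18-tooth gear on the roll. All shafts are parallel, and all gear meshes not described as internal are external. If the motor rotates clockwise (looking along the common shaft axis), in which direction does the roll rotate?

the motor → shaft II: internal mesh, same direction → CW.
shaft II → the roll: external mesh, 1 reversal → CCW.
1 reversal in total — an odd number — so the roll turns opposite to the motor.

anticlockwise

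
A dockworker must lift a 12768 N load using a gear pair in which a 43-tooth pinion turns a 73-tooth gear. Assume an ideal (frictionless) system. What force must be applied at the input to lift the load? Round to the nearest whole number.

7521 N

Gear pair MA = 73/43 = 1.6977.
Effort = load / MA = 12768 / 1.6977 = 7520.9 N.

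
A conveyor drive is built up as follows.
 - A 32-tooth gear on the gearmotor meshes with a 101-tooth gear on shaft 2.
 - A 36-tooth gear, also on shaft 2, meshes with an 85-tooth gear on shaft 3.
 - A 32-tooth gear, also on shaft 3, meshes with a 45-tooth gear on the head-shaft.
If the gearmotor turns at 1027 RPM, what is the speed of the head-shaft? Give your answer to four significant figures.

the gearmotor → shaft 2 (gear mesh, 101/32): 1027 ÷ 3.1562 = 325.39 RPM
shaft 2 → shaft 3 (gear mesh, 85/36): 325.39 ÷ 2.3611 = 137.81 RPM
shaft 3 → the head-shaft (gear mesh, 45/32): 137.81 ÷ 1.4062 = 97.999 RPM

98.00 RPM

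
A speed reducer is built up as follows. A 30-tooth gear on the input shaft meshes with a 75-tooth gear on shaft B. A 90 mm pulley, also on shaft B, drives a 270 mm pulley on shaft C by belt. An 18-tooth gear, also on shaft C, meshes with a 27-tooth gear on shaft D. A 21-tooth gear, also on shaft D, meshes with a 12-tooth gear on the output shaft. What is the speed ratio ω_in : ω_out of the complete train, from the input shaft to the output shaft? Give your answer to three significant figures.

Each stage contributes driven/driver: gear mesh 75/30 = 2.5, belt 270/90 = 3, gear mesh 27/18 = 1.5, gear mesh 12/21 = 0.57143.
Overall: 2.5 × 3 × 1.5 × 0.57143 = 6.4286.

6.43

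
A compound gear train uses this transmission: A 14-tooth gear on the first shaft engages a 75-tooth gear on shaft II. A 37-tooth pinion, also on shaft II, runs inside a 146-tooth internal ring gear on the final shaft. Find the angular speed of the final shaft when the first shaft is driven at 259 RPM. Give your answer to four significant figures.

12.25 RPM

the first shaft → shaft II (gear mesh, 75/14): 259 ÷ 5.3571 = 48.347 RPM
shaft II → the final shaft (internal gear, 146/37): 48.347 ÷ 3.9459 = 12.252 RPM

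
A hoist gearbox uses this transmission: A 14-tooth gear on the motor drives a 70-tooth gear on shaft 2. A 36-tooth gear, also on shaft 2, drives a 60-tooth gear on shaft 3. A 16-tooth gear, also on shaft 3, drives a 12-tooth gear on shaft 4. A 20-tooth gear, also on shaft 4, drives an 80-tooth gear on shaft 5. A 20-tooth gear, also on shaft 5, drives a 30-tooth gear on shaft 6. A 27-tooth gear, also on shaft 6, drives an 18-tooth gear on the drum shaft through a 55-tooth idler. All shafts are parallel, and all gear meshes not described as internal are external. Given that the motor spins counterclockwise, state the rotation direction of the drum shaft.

clockwise

the motor → shaft 2: external mesh, 1 reversal → CW.
shaft 2 → shaft 3: external mesh, 1 reversal → CCW.
shaft 3 → shaft 4: external mesh, 1 reversal → CW.
shaft 4 → shaft 5: external mesh, 1 reversal → CCW.
shaft 5 → shaft 6: external mesh, 1 reversal → CW.
shaft 6 → the drum shaft: driver → idler → driven is 2 external meshes, 2 reversals → CW.
7 reversals in total — an odd number — so the drum shaft turns opposite to the motor.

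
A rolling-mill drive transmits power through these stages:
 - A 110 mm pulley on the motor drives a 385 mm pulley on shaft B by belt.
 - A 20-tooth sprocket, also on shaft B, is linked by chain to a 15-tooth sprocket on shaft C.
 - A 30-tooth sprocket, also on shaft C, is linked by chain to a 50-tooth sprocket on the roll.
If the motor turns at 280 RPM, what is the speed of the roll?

Belt: ratio = 385/110 = 3.5, so shaft B turns at 280 / 3.5 = 80 RPM.
Chain: ratio = 15/20 = 0.75, so shaft C turns at 80 / 0.75 = 106.67 RPM.
Chain: ratio = 50/30 = 1.6667, so the roll turns at 106.67 / 1.6667 = 64 RPM.

64 RPM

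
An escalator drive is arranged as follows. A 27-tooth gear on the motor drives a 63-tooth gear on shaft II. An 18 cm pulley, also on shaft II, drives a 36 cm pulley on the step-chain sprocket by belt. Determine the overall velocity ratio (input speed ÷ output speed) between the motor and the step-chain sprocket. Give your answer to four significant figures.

Each stage contributes driven/driver: gear mesh 63/27 = 2.3333, belt 36/18 = 2.
Overall: 2.3333 × 2 = 4.6667.

4.667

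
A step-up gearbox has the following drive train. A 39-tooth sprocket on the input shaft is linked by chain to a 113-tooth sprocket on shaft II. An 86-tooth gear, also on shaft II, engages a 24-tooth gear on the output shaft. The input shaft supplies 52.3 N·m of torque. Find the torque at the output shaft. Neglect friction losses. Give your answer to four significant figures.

Chain: ratio = 113/39 = 2.8974; torque at shaft II = 52.3 × 2.8974 = 151.54 N·m.
Gear mesh: ratio = 24/86 = 0.27907; torque at the output shaft = 151.54 × 0.27907 = 42.289 N·m.

42.29 N·m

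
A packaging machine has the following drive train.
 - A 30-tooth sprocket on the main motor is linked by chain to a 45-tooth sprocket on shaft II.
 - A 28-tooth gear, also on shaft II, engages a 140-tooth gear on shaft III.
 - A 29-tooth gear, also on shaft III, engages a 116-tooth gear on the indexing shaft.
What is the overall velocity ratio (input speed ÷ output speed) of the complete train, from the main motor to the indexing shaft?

Each stage contributes driven/driver: chain 45/30 = 1.5, gear mesh 140/28 = 5, gear mesh 116/29 = 4.
Overall: 1.5 × 5 × 4 = 30.

30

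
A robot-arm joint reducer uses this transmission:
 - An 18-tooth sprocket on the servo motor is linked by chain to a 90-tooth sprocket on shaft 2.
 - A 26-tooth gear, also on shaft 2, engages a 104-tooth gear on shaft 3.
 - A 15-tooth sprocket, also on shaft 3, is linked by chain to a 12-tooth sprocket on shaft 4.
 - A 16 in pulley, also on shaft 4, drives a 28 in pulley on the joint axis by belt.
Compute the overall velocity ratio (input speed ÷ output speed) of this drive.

28

Each stage contributes driven/driver: chain 90/18 = 5, gear mesh 104/26 = 4, chain 12/15 = 0.8, belt 28/16 = 1.75.
Overall: 5 × 4 × 0.8 × 1.75 = 28.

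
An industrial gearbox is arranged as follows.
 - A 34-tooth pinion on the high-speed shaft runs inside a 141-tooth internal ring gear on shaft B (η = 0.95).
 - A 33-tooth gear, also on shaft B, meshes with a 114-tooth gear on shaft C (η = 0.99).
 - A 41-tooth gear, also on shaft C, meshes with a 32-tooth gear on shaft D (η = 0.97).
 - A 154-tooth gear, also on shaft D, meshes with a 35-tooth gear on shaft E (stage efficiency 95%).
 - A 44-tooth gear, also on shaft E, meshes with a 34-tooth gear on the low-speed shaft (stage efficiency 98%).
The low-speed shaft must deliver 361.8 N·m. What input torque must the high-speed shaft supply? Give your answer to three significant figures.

217 N·m

Overall ratio R = 4.1471 × 3.4545 × 0.78049 × 0.22727 × 0.77273 = 1.9637; overall efficiency η = 0.95 × 0.99 × 0.97 × 0.95 × 0.98 = 0.8493.
Input torque = output torque / (R × η) = 361.8 / (1.9637 × 0.8493) = 216.93 N·m.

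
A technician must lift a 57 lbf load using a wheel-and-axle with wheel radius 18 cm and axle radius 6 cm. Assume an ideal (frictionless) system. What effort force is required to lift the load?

19 lbf

Wheel-and-axle MA = R/r = 18/6 = 3.
Effort = load / MA = 57 / 3 = 19 lbf.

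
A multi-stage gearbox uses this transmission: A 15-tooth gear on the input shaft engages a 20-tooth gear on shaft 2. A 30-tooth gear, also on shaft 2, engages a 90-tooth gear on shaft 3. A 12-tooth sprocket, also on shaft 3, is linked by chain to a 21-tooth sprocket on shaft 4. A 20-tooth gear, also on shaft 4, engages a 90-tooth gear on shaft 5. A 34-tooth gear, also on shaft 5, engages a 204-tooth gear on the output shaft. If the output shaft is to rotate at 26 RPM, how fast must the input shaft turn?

4914 RPM

Overall ratio R = 1.3333 × 3 × 1.75 × 4.5 × 6 = 189.
Required input speed = output speed × R = 26 × 189 = 4914 RPM.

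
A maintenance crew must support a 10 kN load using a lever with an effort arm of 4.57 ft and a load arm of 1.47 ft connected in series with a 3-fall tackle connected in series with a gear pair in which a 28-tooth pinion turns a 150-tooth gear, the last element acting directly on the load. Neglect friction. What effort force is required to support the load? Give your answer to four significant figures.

Lever MA = effort arm / load arm = 4.57/1.47 = 3.1088.
Block-and-tackle MA = number of supporting rope parts = 3.
Gear pair MA = 150/28 = 5.3571.
Combined ideal MA = 3.1088 × 3 × 5.3571 = 49.964.
Effort = load / MA = 10 / 49.964 = 0.20015 kN.

0.2001 kN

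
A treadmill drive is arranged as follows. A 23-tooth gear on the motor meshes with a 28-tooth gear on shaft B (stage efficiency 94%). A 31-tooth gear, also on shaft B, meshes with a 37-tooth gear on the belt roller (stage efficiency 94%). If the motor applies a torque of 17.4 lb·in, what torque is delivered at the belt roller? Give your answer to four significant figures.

After the gear mesh (28/23): 17.4 × 1.2174 × 0.94 = 19.912 lb·in
After the gear mesh (37/31): 19.912 × 1.1935 × 0.94 = 22.34 lb·in

22.34 lb·in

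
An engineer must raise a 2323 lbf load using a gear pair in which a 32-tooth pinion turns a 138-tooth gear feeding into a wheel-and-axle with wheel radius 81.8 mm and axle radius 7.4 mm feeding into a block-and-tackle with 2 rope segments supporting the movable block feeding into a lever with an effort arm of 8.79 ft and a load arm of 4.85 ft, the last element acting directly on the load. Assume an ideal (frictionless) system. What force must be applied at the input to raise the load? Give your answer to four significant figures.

13.44 lbf

Gear pair MA = 138/32 = 4.3125.
Wheel-and-axle MA = R/r = 81.8/7.4 = 11.054.
Block-and-tackle MA = number of supporting rope parts = 2.
Lever MA = effort arm / load arm = 8.79/4.85 = 1.8124.
Combined ideal MA = 4.3125 × 11.054 × 2 × 1.8124 = 172.79.
Effort = load / MA = 2323 / 172.79 = 13.444 lbf.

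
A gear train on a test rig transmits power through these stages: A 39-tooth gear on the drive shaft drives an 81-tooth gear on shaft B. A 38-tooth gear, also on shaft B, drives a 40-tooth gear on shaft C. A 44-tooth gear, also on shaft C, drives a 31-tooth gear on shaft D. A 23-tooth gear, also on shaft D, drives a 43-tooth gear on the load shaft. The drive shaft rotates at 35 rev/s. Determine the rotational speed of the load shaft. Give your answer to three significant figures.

12.2 rev/s

the drive shaft → shaft B (gear mesh, 81/39): 35 ÷ 2.0769 = 16.852 rev/s
shaft B → shaft C (gear mesh, 40/38): 16.852 ÷ 1.0526 = 16.009 rev/s
shaft C → shaft D (gear mesh, 31/44): 16.009 ÷ 0.70455 = 22.723 rev/s
shaft D → the load shaft (gear mesh, 43/23): 22.723 ÷ 1.8696 = 12.154 rev/s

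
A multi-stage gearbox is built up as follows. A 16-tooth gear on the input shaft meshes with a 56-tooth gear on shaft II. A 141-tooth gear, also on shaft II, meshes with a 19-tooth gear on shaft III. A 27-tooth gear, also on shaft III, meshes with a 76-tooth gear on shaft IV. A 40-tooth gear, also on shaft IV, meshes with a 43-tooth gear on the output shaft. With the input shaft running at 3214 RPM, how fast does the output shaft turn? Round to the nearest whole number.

Gear mesh: ratio = 56/16 = 3.5, so shaft II turns at 3214 / 3.5 = 918.29 RPM.
Gear mesh: ratio = 19/141 = 0.13475, so shaft III turns at 918.29 / 0.13475 = 6814.6 RPM.
Gear mesh: ratio = 76/27 = 2.8148, so shaft IV turns at 6814.6 / 2.8148 = 2421 RPM.
Gear mesh: ratio = 43/40 = 1.075, so the output shaft turns at 2421 / 1.075 = 2252.1 RPM.

2252 RPM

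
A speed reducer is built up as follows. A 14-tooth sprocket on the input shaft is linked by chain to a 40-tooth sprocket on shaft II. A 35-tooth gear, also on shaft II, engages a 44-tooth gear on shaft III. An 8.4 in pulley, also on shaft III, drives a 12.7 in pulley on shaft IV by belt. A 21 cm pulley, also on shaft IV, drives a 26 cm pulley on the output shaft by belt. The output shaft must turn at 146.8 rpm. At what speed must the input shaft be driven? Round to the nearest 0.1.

987.0 rpm

Overall ratio R = 2.8571 × 1.2571 × 1.5119 × 1.2381 = 6.7235.
Required input speed = output speed × R = 146.8 × 6.7235 = 987.01 rpm.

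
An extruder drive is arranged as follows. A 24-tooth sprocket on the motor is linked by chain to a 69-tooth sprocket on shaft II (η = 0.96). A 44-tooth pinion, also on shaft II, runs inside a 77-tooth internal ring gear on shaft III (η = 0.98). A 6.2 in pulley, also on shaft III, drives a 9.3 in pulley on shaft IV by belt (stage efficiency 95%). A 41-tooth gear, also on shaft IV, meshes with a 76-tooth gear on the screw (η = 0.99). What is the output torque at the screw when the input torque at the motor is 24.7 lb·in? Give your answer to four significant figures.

Chain: ratio = 69/24 = 2.875; torque at shaft II = 24.7 × 2.875 × 0.96 = 68.172 lb·in.
Internal gear: ratio = 77/44 = 1.75; torque at shaft III = 68.172 × 1.75 × 0.98 = 116.91 lb·in.
Belt: ratio = 9.3/6.2 = 1.5; torque at shaft IV = 116.91 × 1.5 × 0.95 = 166.6 lb·in.
Gear mesh: ratio = 76/41 = 1.8537; torque at the screw = 166.6 × 1.8537 × 0.99 = 305.74 lb·in.

305.7 lb·in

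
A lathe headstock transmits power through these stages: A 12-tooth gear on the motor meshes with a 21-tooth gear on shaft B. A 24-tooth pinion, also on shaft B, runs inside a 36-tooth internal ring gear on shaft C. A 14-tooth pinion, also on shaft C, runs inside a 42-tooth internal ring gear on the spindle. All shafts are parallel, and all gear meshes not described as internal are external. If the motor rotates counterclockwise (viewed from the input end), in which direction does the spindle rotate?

the motor → shaft B: external mesh, 1 reversal → CW.
shaft B → shaft C: internal mesh, same direction → CW.
shaft C → the spindle: internal mesh, same direction → CW.
1 reversal in total — an odd number — so the spindle turns opposite to the motor.

clockwise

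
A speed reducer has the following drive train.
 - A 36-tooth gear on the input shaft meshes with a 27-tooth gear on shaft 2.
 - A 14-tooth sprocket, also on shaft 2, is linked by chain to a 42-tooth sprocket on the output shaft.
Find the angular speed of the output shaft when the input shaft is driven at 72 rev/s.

32 rev/s

Gear mesh: ratio = 27/36 = 0.75, so shaft 2 turns at 72 / 0.75 = 96 rev/s.
Chain: ratio = 42/14 = 3, so the output shaft turns at 96 / 3 = 32 rev/s.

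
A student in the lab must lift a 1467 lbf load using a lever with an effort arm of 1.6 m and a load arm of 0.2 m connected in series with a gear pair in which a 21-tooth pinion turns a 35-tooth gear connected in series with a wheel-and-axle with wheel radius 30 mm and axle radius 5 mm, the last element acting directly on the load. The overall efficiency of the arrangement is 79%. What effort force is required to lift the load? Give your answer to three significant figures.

23.2 lbf

Lever MA = effort arm / load arm = 1.6/0.2 = 8.
Gear pair MA = 35/21 = 1.6667.
Wheel-and-axle MA = R/r = 30/5 = 6.
Combined ideal MA = 8 × 1.6667 × 6 = 80.
Actual MA = 80 × 0.79 = 63.2.
Effort = load / actual MA = 1467 / 63.2 = 23.212 lbf.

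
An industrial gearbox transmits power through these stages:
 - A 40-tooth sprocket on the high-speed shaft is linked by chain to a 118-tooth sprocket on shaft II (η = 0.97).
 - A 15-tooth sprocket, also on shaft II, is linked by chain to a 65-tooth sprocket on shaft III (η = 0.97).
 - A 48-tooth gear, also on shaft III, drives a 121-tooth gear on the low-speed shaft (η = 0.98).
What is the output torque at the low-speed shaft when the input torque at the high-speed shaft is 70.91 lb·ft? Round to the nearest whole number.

Chain: ratio = 118/40 = 2.95; torque at shaft II = 70.91 × 2.95 × 0.97 = 202.91 lb·ft.
Chain: ratio = 65/15 = 4.3333; torque at shaft III = 202.91 × 4.3333 × 0.97 = 852.89 lb·ft.
Gear mesh: ratio = 121/48 = 2.5208; torque at the low-speed shaft = 852.89 × 2.5208 × 0.98 = 2107 lb·ft.

2107 lb·ft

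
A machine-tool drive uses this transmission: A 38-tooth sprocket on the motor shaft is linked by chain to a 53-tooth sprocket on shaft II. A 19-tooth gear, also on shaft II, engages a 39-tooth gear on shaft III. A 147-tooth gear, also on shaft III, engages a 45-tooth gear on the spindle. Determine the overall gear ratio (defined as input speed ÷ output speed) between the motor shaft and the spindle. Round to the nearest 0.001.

Each stage contributes driven/driver: chain 53/38 = 1.3947, gear mesh 39/19 = 2.0526, gear mesh 45/147 = 0.30612.
Overall: 1.3947 × 2.0526 × 0.30612 = 0.87639.

0.876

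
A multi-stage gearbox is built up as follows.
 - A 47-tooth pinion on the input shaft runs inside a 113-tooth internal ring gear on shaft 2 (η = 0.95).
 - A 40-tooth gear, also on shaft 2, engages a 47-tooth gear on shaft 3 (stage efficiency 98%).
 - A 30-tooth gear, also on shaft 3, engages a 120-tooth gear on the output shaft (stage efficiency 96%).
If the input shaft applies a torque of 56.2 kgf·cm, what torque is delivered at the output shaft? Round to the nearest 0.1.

567.6 kgf·cm

Internal gear: ratio = 113/47 = 2.4043; torque at shaft 2 = 56.2 × 2.4043 × 0.95 = 128.36 kgf·cm.
Gear mesh: ratio = 47/40 = 1.175; torque at shaft 3 = 128.36 × 1.175 × 0.98 = 147.81 kgf·cm.
Gear mesh: ratio = 120/30 = 4; torque at the output shaft = 147.81 × 4 × 0.96 = 567.59 kgf·cm.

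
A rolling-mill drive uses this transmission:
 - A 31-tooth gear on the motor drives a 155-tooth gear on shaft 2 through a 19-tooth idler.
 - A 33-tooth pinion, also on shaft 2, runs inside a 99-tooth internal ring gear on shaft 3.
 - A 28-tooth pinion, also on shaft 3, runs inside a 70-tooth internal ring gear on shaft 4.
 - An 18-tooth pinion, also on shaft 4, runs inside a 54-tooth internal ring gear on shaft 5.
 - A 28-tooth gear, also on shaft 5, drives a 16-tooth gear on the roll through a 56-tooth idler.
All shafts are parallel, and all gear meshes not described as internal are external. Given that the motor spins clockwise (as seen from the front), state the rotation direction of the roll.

clockwise

the motor → shaft 2: driver → idler → driven is 2 external meshes, 2 reversals → CW.
shaft 2 → shaft 3: internal mesh, same direction → CW.
shaft 3 → shaft 4: internal mesh, same direction → CW.
shaft 4 → shaft 5: internal mesh, same direction → CW.
shaft 5 → the roll: driver → idler → driven is 2 external meshes, 2 reversals → CW.
4 reversals in total — an even number — so the roll turns the same way as the motor.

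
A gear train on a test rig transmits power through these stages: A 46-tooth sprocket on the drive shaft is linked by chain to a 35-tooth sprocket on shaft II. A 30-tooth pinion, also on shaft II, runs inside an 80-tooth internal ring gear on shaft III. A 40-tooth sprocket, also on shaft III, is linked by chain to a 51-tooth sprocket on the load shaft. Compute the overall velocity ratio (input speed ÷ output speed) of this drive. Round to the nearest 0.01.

2.59

Each stage contributes driven/driver: chain 35/46 = 0.76087, internal gear 80/30 = 2.6667, chain 51/40 = 1.275.
Overall: 0.76087 × 2.6667 × 1.275 = 2.587.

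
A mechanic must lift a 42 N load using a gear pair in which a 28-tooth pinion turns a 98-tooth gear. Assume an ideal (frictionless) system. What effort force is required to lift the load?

12 N

Gear pair MA = 98/28 = 3.5.
Effort = load / MA = 42 / 3.5 = 12 N.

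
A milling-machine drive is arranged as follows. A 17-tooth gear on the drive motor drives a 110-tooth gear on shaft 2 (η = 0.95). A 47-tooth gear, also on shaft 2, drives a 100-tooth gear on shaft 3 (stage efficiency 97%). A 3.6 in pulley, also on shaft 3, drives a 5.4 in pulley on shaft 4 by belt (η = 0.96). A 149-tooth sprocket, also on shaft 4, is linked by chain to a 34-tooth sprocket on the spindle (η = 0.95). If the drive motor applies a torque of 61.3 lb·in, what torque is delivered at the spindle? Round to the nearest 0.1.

242.8 lb·in

Gear mesh: ratio = 110/17 = 6.4706; torque at shaft 2 = 61.3 × 6.4706 × 0.95 = 376.81 lb·in.
Gear mesh: ratio = 100/47 = 2.1277; torque at shaft 3 = 376.81 × 2.1277 × 0.97 = 777.68 lb·in.
Belt: ratio = 5.4/3.6 = 1.5; torque at shaft 4 = 777.68 × 1.5 × 0.96 = 1119.9 lb·in.
Chain: ratio = 34/149 = 0.22819; torque at the spindle = 1119.9 × 0.22819 × 0.95 = 242.76 lb·in.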